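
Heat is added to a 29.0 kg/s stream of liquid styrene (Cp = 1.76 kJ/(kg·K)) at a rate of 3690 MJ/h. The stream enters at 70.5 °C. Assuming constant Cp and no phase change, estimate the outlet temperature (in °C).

Q = 3690 MJ/h = 1025 kJ/s
ΔT = Q/(ṁ·Cp) = 1025/(29.0×1.76) = 20.082 K
T_out = 70.5 + 20.082 = 90.582 °C

T_out = 90.6 °C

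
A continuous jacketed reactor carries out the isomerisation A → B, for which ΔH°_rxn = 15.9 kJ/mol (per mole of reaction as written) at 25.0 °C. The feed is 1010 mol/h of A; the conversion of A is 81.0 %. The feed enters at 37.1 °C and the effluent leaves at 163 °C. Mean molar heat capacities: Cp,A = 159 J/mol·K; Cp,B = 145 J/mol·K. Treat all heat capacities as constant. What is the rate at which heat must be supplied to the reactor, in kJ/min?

Extent of reaction ξ = 0.810 × 1010 = 818.1 mol/h
Reaction term: ξ·ΔH°_rxn = 818.1 × 15.9 = 13008 kJ/h
Sensible, feed 37.1→25 °C: -1943.1 kJ/h
Outlet flows (mol/h): A 191.9, B 818.1
Sensible, products 25→163 °C: 20581 kJ/h
Q = ΔH = 31646 kJ/h = 8.7904 kW
Heat supplied = 527.43 kJ/min

Q_in = 527 kJ/min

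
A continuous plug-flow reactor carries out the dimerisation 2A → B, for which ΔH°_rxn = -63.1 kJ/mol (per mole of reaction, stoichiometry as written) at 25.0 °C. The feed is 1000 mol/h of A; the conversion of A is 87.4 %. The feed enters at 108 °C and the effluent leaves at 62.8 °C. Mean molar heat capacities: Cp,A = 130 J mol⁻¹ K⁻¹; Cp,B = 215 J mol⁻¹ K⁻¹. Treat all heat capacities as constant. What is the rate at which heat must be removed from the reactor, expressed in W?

Extent of reaction ξ = 0.874 × 1000 / 2 = 437 mol/h
Reaction term: ξ·ΔH°_rxn = 437 × -63.1 = -27575 kJ/h
Sensible, feed 108→25 °C: -10790 kJ/h
Outlet flows (mol/h): A 126, B 437
Sensible, products 25→62.8 °C: 4170.7 kJ/h
Q = ΔH = -34194 kJ/h = -9.4983 kW
Heat removed = 9498.3 W

Q_out = 9500 W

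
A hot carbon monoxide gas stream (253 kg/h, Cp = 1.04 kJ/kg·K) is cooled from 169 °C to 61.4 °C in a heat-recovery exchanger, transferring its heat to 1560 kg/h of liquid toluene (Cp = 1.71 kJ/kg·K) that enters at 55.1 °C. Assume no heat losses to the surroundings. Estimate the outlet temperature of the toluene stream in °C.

Heat released by hot stream: Q = 253 × 1.04 × (169 − 61.4) = 28312 kJ/h
Energy balance on cold side (adiabatic exchanger): Q = ṁ_c·Cp_c·(T_c,out − T_c,in)
T_c,out = 55.1 + 28312/(1560 × 1.71) = 65.713 °C

T_c,out = 65.7 °C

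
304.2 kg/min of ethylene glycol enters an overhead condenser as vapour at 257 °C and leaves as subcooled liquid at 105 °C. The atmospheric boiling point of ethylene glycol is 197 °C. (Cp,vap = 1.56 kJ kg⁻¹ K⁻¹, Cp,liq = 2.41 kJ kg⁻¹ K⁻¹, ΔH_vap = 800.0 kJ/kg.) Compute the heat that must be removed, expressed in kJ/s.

vapour 257→197 °C: -93.6 kJ/kg
condensation at 197 °C: -800 kJ/kg
liquid 197→105 °C: -221.72 kJ/kg
Δh = -93.6 + -800 + -221.72 = -1115.3 kJ/kg
Q = ṁ·Δh = 304.2 kg/min × -1115.3 kJ/kg = -339280 kJ/min
|Q| = 5654.7 kW

Q_c = 5650 kJ/s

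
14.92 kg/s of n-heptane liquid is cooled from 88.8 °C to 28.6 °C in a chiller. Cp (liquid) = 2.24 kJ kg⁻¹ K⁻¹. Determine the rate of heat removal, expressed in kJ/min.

Q_c = 121000 kJ/min

Q = ṁ·Cp·ΔT = 14.92 × 2.24 × (28.6 − 88.8) = -2011.9 kJ/s
Cooling duty = 120720 kJ/min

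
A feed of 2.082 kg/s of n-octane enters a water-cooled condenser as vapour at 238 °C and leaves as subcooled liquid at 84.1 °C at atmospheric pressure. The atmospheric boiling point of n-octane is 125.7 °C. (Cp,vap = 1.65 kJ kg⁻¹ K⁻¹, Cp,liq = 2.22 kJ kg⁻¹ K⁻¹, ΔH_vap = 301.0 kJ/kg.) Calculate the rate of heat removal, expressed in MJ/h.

Q_c = 4340 MJ/h

vapour 238→125.7 °C: -185.29 kJ/kg
condensation at 125.7 °C: -301 kJ/kg
liquid 125.7→84.1 °C: -92.352 kJ/kg
Δh = -185.29 + -301 + -92.352 = -578.65 kJ/kg
Q = ṁ·Δh = 2.082 kg/s × -578.65 kJ/kg = -1204.7 kJ/s
|Q| = 1204.7 kW = 4337.1 MJ/h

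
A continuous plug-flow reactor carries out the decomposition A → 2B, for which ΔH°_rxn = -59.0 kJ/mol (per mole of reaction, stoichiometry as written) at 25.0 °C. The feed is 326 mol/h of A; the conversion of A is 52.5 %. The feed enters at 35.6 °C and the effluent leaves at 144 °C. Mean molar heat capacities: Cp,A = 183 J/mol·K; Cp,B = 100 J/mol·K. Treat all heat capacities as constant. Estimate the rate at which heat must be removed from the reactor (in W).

Q_out = 912 W

Extent of reaction ξ = 0.525 × 326 = 171.15 mol/h
Reaction term: ξ·ΔH°_rxn = 171.15 × -59.0 = -10098 kJ/h
Sensible, feed 35.6→25 °C: -632.37 kJ/h
Outlet flows (mol/h): A 154.85, B 342.3
Sensible, products 25→144 °C: 7445.5 kJ/h
Q = ΔH = -3284.7 kJ/h = -0.91241 kW
Heat removed = 912.41 W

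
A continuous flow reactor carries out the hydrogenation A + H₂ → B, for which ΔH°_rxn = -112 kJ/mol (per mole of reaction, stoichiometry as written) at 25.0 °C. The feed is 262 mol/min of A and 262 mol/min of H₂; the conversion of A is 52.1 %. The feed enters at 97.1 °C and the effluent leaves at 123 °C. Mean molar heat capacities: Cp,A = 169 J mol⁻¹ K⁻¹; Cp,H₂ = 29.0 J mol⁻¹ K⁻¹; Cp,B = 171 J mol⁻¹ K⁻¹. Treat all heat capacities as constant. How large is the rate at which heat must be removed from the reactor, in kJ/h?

Extent of reaction ξ = 0.521 × 262 = 136.5 mol/min
Reaction term: ξ·ΔH°_rxn = 136.5 × -112 = -15288 kJ/min
Sensible, feed 97.1→25 °C: -3740.3 kJ/min
Outlet flows (mol/min): A 125.5, H₂ 125.5, B 136.5
Sensible, products 25→123 °C: 4722.7 kJ/min
Q = ΔH = -14306 kJ/min = -238.43 kW
Heat removed = 858350 kJ/h

Q_out = 858000 kJ/h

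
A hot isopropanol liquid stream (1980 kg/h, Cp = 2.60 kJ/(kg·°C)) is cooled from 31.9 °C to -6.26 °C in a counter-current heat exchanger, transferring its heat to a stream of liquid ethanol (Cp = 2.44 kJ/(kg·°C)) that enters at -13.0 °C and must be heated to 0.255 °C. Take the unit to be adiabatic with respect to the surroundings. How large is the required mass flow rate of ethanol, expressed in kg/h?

Heat released by hot stream: Q = 1980 × 2.60 × (31.9 − -6.26) = 196450 kJ/h
Energy balance on cold side (adiabatic exchanger): Q = ṁ_c·Cp_c·(T_c,out − T_c,in)
ṁ_c = 196450 / [2.44 × (0.255 − -13.0)] = 6074 kg/h

ṁ_c = 6070 kg/h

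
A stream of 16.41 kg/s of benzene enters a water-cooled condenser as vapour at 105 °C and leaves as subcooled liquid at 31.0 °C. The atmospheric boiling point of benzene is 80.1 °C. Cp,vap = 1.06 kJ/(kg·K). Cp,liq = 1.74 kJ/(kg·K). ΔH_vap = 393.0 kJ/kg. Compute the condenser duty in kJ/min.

vapour 105→80.1 °C: -26.394 kJ/kg
condensation at 80.1 °C: -393 kJ/kg
liquid 80.1→31.0 °C: -85.434 kJ/kg
Δh = -26.394 + -393 + -85.434 = -504.83 kJ/kg
Q = ṁ·Δh = 16.41 kg/s × -504.83 kJ/kg = -8284.2 kJ/s
|Q| = 8284.2 kW = 497050 kJ/min

Q_c = 497000 kJ/min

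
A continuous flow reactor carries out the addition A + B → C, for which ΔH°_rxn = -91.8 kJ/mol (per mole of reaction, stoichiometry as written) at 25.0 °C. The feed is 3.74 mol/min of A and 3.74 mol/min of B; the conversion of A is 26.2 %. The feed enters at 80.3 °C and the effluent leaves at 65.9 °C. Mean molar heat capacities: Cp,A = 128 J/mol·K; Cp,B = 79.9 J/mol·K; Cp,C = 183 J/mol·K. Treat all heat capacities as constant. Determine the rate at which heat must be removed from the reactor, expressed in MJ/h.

Extent of reaction ξ = 0.262 × 3.74 = 0.97988 mol/min
Reaction term: ξ·ΔH°_rxn = 0.97988 × -91.8 = -89.953 kJ/min
Sensible, feed 80.3→25 °C: -42.998 kJ/min
Outlet flows (mol/min): A 2.7601, B 2.7601, C 0.97988
Sensible, products 25→65.9 °C: 30.804 kJ/min
Q = ΔH = -102.15 kJ/min = -1.7025 kW
Heat removed = 6.1289 MJ/h

Q_out = 6.13 MJ/h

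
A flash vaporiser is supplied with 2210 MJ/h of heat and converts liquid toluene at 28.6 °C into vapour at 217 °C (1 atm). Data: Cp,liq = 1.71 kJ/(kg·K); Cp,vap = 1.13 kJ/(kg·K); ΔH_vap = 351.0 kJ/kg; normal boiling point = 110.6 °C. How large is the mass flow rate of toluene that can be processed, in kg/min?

ṁ = 60.2 kg/min

Δh = 1.71×(110.6−28.6) + 351.0 + 1.13×(217−110.6) = 611.45 kJ/kg
Q = 2210 MJ/h = 613.89 kJ/s = 36833 kJ/min
ṁ = Q/Δh = 36833 / 611.45 = 60.239 kg/min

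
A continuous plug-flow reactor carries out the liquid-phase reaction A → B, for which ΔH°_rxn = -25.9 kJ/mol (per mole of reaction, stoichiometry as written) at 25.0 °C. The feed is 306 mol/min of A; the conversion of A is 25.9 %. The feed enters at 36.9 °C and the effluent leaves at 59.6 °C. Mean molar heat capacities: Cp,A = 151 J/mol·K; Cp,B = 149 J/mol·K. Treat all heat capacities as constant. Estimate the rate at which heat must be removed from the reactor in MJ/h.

Extent of reaction ξ = 0.259 × 306 = 79.254 mol/min
Reaction term: ξ·ΔH°_rxn = 79.254 × -25.9 = -2052.7 kJ/min
Sensible, feed 36.9→25 °C: -549.85 kJ/min
Outlet flows (mol/min): A 226.75, B 79.254
Sensible, products 25→59.6 °C: 1593.2 kJ/min
Q = ΔH = -1009.3 kJ/min = -16.821 kW
Heat removed = 60.557 MJ/h

Q_out = 60.6 MJ/h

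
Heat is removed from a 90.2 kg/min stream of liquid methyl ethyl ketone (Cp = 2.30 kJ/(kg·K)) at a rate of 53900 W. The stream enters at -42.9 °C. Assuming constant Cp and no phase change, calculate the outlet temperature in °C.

T_out = -58.5 °C

Q = 53900 W = 3234 kJ/min
ΔT = Q/(ṁ·Cp) = 3234/(90.2×2.30) = 15.589 K
T_out = -42.9 − 15.589 = -58.489 °C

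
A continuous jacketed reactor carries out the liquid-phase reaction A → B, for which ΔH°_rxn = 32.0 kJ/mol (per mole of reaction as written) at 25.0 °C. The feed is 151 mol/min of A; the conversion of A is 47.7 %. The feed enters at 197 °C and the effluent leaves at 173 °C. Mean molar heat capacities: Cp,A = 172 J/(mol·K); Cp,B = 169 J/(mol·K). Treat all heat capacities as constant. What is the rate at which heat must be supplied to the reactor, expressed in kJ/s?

Q_in = 27.5 kJ/s

Extent of reaction ξ = 0.477 × 151 = 72.027 mol/min
Reaction term: ξ·ΔH°_rxn = 72.027 × 32.0 = 2304.9 kJ/min
Sensible, feed 197→25 °C: -4467.2 kJ/min
Outlet flows (mol/min): A 78.973, B 72.027
Sensible, products 25→173 °C: 3811.9 kJ/min
Q = ΔH = 1649.6 kJ/min = 27.493 kW
Heat supplied = 27.493 kJ/s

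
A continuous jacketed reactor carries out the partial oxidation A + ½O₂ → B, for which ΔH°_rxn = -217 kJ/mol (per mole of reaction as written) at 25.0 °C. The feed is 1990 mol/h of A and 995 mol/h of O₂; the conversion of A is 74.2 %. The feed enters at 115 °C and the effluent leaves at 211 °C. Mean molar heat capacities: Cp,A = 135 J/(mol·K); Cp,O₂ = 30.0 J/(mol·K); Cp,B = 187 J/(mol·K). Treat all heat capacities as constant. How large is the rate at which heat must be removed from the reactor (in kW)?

Q_out = 78.2 kW

Extent of reaction ξ = 0.742 × 1990 = 1476.6 mol/h
Reaction term: ξ·ΔH°_rxn = 1476.6 × -217 = -320420 kJ/h
Sensible, feed 115→25 °C: -26865 kJ/h
Outlet flows (mol/h): A 513.42, O₂ 256.71, B 1476.6
Sensible, products 25→211 °C: 65683 kJ/h
Q = ΔH = -281600 kJ/h = -78.222 kW
Heat removed = 78.222 kW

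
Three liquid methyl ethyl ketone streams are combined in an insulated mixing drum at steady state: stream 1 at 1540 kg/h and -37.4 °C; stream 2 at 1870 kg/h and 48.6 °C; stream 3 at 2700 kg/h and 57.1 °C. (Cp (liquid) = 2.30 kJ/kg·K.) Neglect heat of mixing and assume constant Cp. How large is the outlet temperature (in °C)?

T_out = 30.7 °C

No heat crosses the boundary, so H_out = H_in.
T_out = Σ ṁᵢCp,ᵢTᵢ / Σ ṁᵢCp,ᵢ
      = 431150 / 14053 = 30.68 °C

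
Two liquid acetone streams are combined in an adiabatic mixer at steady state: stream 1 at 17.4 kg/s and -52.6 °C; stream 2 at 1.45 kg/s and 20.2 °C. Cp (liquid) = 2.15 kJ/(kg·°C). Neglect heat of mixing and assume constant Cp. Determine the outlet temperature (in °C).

No heat crosses the boundary, so H_out = H_in.
T_out = Σ ṁᵢCp,ᵢTᵢ / Σ ṁᵢCp,ᵢ
      = -1904.8 / 40.527 = -47 °C

T_out = -47.0 °C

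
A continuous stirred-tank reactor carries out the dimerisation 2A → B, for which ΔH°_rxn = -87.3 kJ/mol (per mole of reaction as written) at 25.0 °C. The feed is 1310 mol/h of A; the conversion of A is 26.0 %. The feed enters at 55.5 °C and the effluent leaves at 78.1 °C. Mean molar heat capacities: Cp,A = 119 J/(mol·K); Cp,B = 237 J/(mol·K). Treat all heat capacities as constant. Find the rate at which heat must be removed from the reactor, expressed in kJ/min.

Q_out = 189 kJ/min

Extent of reaction ξ = 0.260 × 1310 / 2 = 170.3 mol/h
Reaction term: ξ·ΔH°_rxn = 170.3 × -87.3 = -14867 kJ/h
Sensible, feed 55.5→25 °C: -4754.6 kJ/h
Outlet flows (mol/h): A 969.4, B 170.3
Sensible, products 25→78.1 °C: 8268.7 kJ/h
Q = ΔH = -11353 kJ/h = -3.1536 kW
Heat removed = 189.22 kJ/min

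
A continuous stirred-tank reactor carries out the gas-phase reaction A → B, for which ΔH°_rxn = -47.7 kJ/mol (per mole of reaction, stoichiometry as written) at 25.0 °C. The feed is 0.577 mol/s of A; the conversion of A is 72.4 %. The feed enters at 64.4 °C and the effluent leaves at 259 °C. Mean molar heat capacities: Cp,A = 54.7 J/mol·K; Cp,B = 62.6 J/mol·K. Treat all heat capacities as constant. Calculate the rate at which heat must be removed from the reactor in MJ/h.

Q_out = 46.8 MJ/h

Extent of reaction ξ = 0.724 × 0.577 = 0.41775 mol/s
Reaction term: ξ·ΔH°_rxn = 0.41775 × -47.7 = -19.927 kJ/s
Sensible, feed 64.4→25 °C: -1.2435 kJ/s
Outlet flows (mol/s): A 0.15925, B 0.41775
Sensible, products 25→259 °C: 8.1577 kJ/s
Q = ΔH = -13.012 kJ/s = -13.012 kW
Heat removed = 46.845 MJ/h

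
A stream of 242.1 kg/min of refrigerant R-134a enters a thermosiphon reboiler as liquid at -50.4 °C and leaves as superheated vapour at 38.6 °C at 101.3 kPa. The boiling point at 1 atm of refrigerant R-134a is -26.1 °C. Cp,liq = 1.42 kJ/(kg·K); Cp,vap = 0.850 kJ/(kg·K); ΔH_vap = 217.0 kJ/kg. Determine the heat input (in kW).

Q = 1240 kW

liquid -50.4→-26.1 °C: 34.506 kJ/kg
vaporisation at -26.1 °C: 217 kJ/kg
vapour -26.1→38.6 °C: 54.995 kJ/kg
Δh = 34.506 + 217 + 54.995 = 306.5 kJ/kg
Q = ṁ·Δh = 242.1 kg/min × 306.5 kJ/kg = 74204 kJ/min
|Q| = 1236.7 kW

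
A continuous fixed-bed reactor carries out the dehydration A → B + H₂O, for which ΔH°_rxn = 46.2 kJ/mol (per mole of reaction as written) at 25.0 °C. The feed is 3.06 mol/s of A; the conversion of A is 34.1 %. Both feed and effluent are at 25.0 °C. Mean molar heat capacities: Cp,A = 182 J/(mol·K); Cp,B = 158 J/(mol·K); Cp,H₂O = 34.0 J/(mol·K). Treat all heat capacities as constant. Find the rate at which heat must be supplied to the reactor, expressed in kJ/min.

Extent of reaction ξ = 0.341 × 3.06 = 1.0435 mol/s
Reaction term: ξ·ΔH°_rxn = 1.0435 × 46.2 = 48.208 kJ/s
Q = ΔH = 48.208 kJ/s = 48.208 kW
Heat supplied = 2892.5 kJ/min

Q_in = 2890 kJ/min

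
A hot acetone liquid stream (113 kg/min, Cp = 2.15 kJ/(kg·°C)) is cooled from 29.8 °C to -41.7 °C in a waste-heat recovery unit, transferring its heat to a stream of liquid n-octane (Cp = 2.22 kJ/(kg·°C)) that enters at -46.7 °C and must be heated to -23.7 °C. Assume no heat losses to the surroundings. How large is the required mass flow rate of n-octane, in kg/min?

ṁ_c = 340 kg/min

Heat released by hot stream: Q = 113 × 2.15 × (29.8 − -41.7) = 17371 kJ/min
Energy balance on cold side (adiabatic exchanger): Q = ṁ_c·Cp_c·(T_c,out − T_c,in)
ṁ_c = 17371 / [2.22 × (-23.7 − -46.7)] = 340.21 kg/min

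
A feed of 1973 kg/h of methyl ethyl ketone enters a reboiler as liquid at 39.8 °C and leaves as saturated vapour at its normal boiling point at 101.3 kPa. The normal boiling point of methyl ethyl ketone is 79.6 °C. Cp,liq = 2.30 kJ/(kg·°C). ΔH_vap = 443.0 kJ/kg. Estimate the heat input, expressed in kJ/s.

liquid 39.8→79.6 °C: 91.54 kJ/kg
vaporisation at 79.6 °C: 443 kJ/kg
Δh = 91.54 + 443 = 534.54 kJ/kg
Q = ṁ·Δh = 1973 kg/h × 534.54 kJ/kg = 1.0546e+06 kJ/h
|Q| = 292.96 kW

Q = 293 kJ/s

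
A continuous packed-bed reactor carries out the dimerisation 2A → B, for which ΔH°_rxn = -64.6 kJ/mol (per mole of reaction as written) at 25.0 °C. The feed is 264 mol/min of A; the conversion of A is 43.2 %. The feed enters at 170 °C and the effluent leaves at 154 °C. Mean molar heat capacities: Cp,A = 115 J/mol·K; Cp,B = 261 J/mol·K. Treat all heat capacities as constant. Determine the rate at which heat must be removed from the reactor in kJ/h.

Q_out = 236000 kJ/h

Extent of reaction ξ = 0.432 × 264 / 2 = 57.024 mol/min
Reaction term: ξ·ΔH°_rxn = 57.024 × -64.6 = -3683.8 kJ/min
Sensible, feed 170→25 °C: -4402.2 kJ/min
Outlet flows (mol/min): A 149.95, B 57.024
Sensible, products 25→154 °C: 4144.5 kJ/min
Q = ΔH = -3941.5 kJ/min = -65.691 kW
Heat removed = 236490 kJ/h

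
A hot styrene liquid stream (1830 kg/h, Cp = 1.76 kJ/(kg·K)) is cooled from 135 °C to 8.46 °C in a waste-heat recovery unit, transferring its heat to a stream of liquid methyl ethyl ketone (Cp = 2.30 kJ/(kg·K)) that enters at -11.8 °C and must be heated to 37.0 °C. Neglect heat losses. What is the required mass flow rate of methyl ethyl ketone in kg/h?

Heat released by hot stream: Q = 1830 × 1.76 × (135 − 8.46) = 407560 kJ/h
Energy balance on cold side (adiabatic exchanger): Q = ṁ_c·Cp_c·(T_c,out − T_c,in)
ṁ_c = 407560 / [2.30 × (37.0 − -11.8)] = 3631.1 kg/h

ṁ_c = 3630 kg/h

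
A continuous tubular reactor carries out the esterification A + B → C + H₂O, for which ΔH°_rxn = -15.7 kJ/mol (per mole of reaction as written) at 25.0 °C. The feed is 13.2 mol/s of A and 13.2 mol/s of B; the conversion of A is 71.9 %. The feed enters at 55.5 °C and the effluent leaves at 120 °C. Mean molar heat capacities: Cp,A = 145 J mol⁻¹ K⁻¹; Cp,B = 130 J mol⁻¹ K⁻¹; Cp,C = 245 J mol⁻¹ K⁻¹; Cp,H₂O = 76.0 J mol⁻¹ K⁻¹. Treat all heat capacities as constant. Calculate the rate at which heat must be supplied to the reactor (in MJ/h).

Q_in = 456 MJ/h

Extent of reaction ξ = 0.719 × 13.2 = 9.4908 mol/s
Reaction term: ξ·ΔH°_rxn = 9.4908 × -15.7 = -149.01 kJ/s
Sensible, feed 55.5→25 °C: -110.72 kJ/s
Outlet flows (mol/s): A 3.7092, B 3.7092, C 9.4908, H₂O 9.4908
Sensible, products 25→120 °C: 386.32 kJ/s
Q = ΔH = 126.6 kJ/s = 126.6 kW
Heat supplied = 455.78 MJ/h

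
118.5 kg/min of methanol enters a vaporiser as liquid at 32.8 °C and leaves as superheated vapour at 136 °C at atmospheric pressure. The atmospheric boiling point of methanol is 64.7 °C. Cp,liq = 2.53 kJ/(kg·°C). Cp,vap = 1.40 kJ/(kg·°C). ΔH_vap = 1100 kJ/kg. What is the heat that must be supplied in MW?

liquid 32.8→64.7 °C: 80.707 kJ/kg
vaporisation at 64.7 °C: 1100 kJ/kg
vapour 64.7→136 °C: 99.82 kJ/kg
Δh = 80.707 + 1100 + 99.82 = 1280.5 kJ/kg
Q = ṁ·Δh = 118.5 kg/min × 1280.5 kJ/kg = 151740 kJ/min
|Q| = 2529 kW = 2.529 MW

Q = 2.53 MW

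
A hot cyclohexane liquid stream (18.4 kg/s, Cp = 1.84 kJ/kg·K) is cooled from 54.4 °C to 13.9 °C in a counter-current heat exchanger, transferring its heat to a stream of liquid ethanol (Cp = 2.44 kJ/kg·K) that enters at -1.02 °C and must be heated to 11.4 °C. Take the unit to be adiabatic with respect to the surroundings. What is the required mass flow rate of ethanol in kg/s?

ṁ_c = 45.2 kg/s

Heat released by hot stream: Q = 18.4 × 1.84 × (54.4 − 13.9) = 1371.2 kJ/s
Energy balance on cold side (adiabatic exchanger): Q = ṁ_c·Cp_c·(T_c,out − T_c,in)
ṁ_c = 1371.2 / [2.44 × (11.4 − -1.02)] = 45.246 kg/s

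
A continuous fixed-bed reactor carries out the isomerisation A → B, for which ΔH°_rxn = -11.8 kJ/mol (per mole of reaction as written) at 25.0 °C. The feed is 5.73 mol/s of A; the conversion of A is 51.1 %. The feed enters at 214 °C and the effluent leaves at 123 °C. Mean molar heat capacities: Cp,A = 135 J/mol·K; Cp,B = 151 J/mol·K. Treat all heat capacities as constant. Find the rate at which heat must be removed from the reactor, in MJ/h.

Q_out = 361 MJ/h

Extent of reaction ξ = 0.511 × 5.73 = 2.928 mol/s
Reaction term: ξ·ΔH°_rxn = 2.928 × -11.8 = -34.551 kJ/s
Sensible, feed 214→25 °C: -146.2 kJ/s
Outlet flows (mol/s): A 2.802, B 2.928
Sensible, products 25→123 °C: 80.399 kJ/s
Q = ΔH = -100.35 kJ/s = -100.35 kW
Heat removed = 361.27 MJ/h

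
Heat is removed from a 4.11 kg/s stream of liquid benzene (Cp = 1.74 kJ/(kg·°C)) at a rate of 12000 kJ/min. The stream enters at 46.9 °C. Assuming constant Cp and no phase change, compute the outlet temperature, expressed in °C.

Q = 12000 kJ/min = 200 kJ/s
ΔT = Q/(ṁ·Cp) = 200/(4.11×1.74) = 27.967 K
T_out = 46.9 − 27.967 = 18.933 °C

T_out = 18.9 °C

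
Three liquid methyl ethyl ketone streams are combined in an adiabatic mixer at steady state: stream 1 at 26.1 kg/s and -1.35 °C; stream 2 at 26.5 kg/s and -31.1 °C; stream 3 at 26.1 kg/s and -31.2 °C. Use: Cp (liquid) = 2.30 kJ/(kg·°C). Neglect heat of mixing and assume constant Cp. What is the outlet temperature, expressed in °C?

T_out = -21.3 °C

No heat crosses the boundary, so H_out = H_in.
Σ ṁᵢCp,ᵢTᵢ = 26.1×2.30×-1.35 + 26.5×2.30×-31.1 + 26.1×2.30×-31.2 = -3849.5
Σ ṁᵢCp,ᵢ = 26.1×2.30 + 26.5×2.30 + 26.1×2.30 = 181.01
T_out = -3849.5 / 181.01 = -21.267 °C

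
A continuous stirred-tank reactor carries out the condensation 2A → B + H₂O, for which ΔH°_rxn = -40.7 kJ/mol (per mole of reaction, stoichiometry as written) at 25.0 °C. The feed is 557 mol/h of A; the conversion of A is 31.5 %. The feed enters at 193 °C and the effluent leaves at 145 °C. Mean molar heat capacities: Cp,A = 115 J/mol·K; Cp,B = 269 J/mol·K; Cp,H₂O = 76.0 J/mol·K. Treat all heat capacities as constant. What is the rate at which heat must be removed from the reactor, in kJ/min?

Q_out = 90.6 kJ/min

Extent of reaction ξ = 0.315 × 557 / 2 = 87.728 mol/h
Reaction term: ξ·ΔH°_rxn = 87.728 × -40.7 = -3570.5 kJ/h
Sensible, feed 193→25 °C: -10761 kJ/h
Outlet flows (mol/h): A 381.54, B 87.728, H₂O 87.728
Sensible, products 25→145 °C: 8897.2 kJ/h
Q = ΔH = -5434.5 kJ/h = -1.5096 kW
Heat removed = 90.575 kJ/min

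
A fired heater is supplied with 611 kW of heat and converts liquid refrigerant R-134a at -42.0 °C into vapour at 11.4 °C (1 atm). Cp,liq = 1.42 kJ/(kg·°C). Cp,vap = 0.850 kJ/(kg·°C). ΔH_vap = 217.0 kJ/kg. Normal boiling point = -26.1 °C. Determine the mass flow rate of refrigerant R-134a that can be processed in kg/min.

ṁ = 135 kg/min

Δh = 1.42×(-26.1−-42.0) + 217.0 + 0.850×(11.4−-26.1) = 271.45 kJ/kg
Q = 611 kW = 611 kJ/s = 36660 kJ/min
ṁ = Q/Δh = 36660 / 271.45 = 135.05 kg/min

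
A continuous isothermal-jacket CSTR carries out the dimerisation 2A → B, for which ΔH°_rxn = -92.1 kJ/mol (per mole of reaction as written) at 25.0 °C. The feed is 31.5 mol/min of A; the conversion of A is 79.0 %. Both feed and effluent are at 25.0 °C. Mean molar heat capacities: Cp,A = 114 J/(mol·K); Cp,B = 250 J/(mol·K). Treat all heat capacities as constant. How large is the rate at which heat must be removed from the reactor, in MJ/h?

Extent of reaction ξ = 0.790 × 31.5 / 2 = 12.443 mol/min
Reaction term: ξ·ΔH°_rxn = 12.443 × -92.1 = -1146 kJ/min
Q = ΔH = -1146 kJ/min = -19.099 kW
Heat removed = 68.757 MJ/h

Q_out = 68.8 MJ/h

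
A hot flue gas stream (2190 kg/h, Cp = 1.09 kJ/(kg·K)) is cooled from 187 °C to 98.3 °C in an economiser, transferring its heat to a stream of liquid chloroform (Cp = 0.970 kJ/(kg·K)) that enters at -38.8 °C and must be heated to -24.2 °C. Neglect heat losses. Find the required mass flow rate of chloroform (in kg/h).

ṁ_c = 15000 kg/h

Heat released by hot stream: Q = 2190 × 1.09 × (187 − 98.3) = 211740 kJ/h
Energy balance on cold side (adiabatic exchanger): Q = ṁ_c·Cp_c·(T_c,out − T_c,in)
ṁ_c = 211740 / [0.970 × (-24.2 − -38.8)] = 14951 kg/h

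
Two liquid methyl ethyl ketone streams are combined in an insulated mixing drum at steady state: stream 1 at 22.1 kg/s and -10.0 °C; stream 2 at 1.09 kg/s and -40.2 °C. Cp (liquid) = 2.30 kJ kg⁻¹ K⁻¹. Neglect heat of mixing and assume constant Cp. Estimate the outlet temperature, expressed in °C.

T_out = -11.4 °C

Energy balance with Q = 0: Σ ṁᵢCp,ᵢ(T_out − Tᵢ) = 0
Σ ṁᵢCp,ᵢTᵢ = 22.1×2.30×-10.0 + 1.09×2.30×-40.2 = -609.08
Σ ṁᵢCp,ᵢ = 22.1×2.30 + 1.09×2.30 = 53.337
T_out = -609.08 / 53.337 = -11.419 °C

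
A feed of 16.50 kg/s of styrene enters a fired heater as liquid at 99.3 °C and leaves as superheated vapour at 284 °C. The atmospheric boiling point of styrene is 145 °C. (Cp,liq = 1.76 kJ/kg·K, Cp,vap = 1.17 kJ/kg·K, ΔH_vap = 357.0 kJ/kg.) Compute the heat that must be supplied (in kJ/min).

Q = 594000 kJ/min

liquid 99.3→145 °C: 80.432 kJ/kg
vaporisation at 145 °C: 357 kJ/kg
vapour 145→284 °C: 162.63 kJ/kg
Δh = 80.432 + 357 + 162.63 = 600.06 kJ/kg
Q = ṁ·Δh = 16.50 kg/s × 600.06 kJ/kg = 9901 kJ/s
|Q| = 9901 kW = 594060 kJ/min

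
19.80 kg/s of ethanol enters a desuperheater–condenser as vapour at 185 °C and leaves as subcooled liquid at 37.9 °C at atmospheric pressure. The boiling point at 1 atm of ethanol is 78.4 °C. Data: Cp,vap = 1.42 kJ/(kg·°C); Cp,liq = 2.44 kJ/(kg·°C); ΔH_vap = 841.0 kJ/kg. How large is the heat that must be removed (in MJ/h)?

vapour 185→78.4 °C: -151.37 kJ/kg
condensation at 78.4 °C: -841 kJ/kg
liquid 78.4→37.9 °C: -98.82 kJ/kg
Δh = -151.37 + -841 + -98.82 = -1091.2 kJ/kg
Q = ṁ·Δh = 19.80 kg/s × -1091.2 kJ/kg = -21606 kJ/s
|Q| = 21606 kW = 77780 MJ/h

Q_c = 77800 MJ/h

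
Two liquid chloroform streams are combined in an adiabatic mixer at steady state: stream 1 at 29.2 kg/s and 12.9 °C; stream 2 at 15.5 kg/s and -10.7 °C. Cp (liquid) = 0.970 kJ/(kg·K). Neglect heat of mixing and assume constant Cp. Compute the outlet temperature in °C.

No heat crosses the boundary, so H_out = H_in.
T_out = Σ ṁᵢCp,ᵢTᵢ / Σ ṁᵢCp,ᵢ
      = 204.51 / 43.359 = 4.7166 °C

T_out = 4.72 °C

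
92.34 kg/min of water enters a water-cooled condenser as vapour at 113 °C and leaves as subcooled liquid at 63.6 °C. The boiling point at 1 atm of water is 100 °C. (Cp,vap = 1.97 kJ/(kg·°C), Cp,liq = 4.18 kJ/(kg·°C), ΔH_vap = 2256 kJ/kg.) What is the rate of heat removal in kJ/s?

Q_c = 3750 kJ/s

vapour 113→100 °C: -25.61 kJ/kg
condensation at 100 °C: -2256 kJ/kg
liquid 100→63.6 °C: -152.15 kJ/kg
Δh = -25.61 + -2256 + -152.15 = -2433.8 kJ/kg
Q = ṁ·Δh = 92.34 kg/min × -2433.8 kJ/kg = -224730 kJ/min
|Q| = 3745.6 kW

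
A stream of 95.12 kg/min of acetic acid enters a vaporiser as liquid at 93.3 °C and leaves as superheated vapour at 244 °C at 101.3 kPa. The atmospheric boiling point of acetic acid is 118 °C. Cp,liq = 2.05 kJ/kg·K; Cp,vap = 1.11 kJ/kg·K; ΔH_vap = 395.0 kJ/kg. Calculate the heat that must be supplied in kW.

Q = 928 kW

liquid 93.3→118 °C: 50.635 kJ/kg
vaporisation at 118 °C: 395 kJ/kg
vapour 118→244 °C: 139.86 kJ/kg
Δh = 50.635 + 395 + 139.86 = 585.5 kJ/kg
Q = ṁ·Δh = 95.12 kg/min × 585.5 kJ/kg = 55692 kJ/min
|Q| = 928.2 kW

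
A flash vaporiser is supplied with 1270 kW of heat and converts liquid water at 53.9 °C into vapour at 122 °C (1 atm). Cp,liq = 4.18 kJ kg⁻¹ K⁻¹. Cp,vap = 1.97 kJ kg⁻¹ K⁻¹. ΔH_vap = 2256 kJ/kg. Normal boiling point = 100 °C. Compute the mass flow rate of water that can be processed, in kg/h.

ṁ = 1830 kg/h

Δh = 4.18×(100−53.9) + 2256 + 1.97×(122−100) = 2492 kJ/kg
Q = 1270 kW = 1270 kJ/s = 4.572e+06 kJ/h
ṁ = Q/Δh = 4.572e+06 / 2492 = 1834.6 kg/h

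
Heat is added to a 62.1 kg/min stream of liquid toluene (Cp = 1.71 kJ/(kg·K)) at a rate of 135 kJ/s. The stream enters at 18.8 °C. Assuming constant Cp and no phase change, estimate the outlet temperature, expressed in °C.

T_out = 95.1 °C

Q = 135 kJ/s = 8100 kJ/min
ΔT = Q/(ṁ·Cp) = 8100/(62.1×1.71) = 76.278 K
T_out = 18.8 + 76.278 = 95.078 °C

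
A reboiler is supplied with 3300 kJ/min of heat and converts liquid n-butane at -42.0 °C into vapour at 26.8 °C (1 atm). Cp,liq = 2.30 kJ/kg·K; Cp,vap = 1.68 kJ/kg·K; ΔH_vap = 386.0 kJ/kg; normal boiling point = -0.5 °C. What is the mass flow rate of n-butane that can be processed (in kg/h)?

ṁ = 375 kg/h

Δh = 2.30×(-0.5−-42.0) + 386.0 + 1.68×(26.8−-0.5) = 527.31 kJ/kg
Q = 3300 kJ/min = 55 kJ/s = 198000 kJ/h
ṁ = Q/Δh = 198000 / 527.31 = 375.49 kg/h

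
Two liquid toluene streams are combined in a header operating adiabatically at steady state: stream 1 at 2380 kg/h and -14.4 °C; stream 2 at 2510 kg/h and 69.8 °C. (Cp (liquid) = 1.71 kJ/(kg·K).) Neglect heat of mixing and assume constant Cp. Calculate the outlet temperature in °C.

T_out = 28.8 °C

Energy balance with Q = 0: Σ ṁᵢCp,ᵢ(T_out − Tᵢ) = 0
T_out = Σ ṁᵢCp,ᵢTᵢ / Σ ṁᵢCp,ᵢ
      = 240980 / 8361.9 = 28.819 °C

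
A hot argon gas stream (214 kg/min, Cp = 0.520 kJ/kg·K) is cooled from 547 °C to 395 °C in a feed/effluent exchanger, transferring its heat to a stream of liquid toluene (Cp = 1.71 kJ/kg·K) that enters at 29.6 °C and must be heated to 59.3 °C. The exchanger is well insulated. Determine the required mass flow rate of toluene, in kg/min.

ṁ_c = 333 kg/min

Heat released by hot stream: Q = 214 × 0.520 × (547 − 395) = 16915 kJ/min
Energy balance on cold side (adiabatic exchanger): Q = ṁ_c·Cp_c·(T_c,out − T_c,in)
ṁ_c = 16915 / [1.71 × (59.3 − 29.6)] = 333.05 kg/min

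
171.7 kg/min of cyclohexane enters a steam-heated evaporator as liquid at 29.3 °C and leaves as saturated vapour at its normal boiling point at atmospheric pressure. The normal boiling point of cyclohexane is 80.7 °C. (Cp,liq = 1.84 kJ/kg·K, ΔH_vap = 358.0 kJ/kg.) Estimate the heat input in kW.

liquid 29.3→80.7 °C: 94.576 kJ/kg
vaporisation at 80.7 °C: 358 kJ/kg
Δh = 94.576 + 358 = 452.58 kJ/kg
Q = ṁ·Δh = 171.7 kg/min × 452.58 kJ/kg = 77707 kJ/min
|Q| = 1295.1 kW

Q = 1300 kW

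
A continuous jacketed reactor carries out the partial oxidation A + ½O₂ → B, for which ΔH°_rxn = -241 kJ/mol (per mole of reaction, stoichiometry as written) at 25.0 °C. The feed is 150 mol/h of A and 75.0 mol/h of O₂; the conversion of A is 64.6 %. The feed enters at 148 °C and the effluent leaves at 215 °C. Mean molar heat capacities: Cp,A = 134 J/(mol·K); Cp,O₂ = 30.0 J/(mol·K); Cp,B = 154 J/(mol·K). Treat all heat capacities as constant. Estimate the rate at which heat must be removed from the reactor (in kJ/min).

Q_out = 363 kJ/min

Extent of reaction ξ = 0.646 × 150 = 96.9 mol/h
Reaction term: ξ·ΔH°_rxn = 96.9 × -241 = -23353 kJ/h
Sensible, feed 148→25 °C: -2749.1 kJ/h
Outlet flows (mol/h): A 53.1, O₂ 26.55, B 96.9
Sensible, products 25→215 °C: 4338.6 kJ/h
Q = ΔH = -21763 kJ/h = -6.0454 kW
Heat removed = 362.72 kJ/min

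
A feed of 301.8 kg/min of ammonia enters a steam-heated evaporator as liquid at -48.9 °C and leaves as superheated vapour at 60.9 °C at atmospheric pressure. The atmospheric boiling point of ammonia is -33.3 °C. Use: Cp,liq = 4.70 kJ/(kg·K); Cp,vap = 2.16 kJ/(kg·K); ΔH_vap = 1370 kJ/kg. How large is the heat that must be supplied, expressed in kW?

liquid -48.9→-33.3 °C: 73.32 kJ/kg
vaporisation at -33.3 °C: 1370 kJ/kg
vapour -33.3→60.9 °C: 203.47 kJ/kg
Δh = 73.32 + 1370 + 203.47 = 1646.8 kJ/kg
Q = ṁ·Δh = 301.8 kg/min × 1646.8 kJ/kg = 497000 kJ/min
|Q| = 8283.4 kW

Q = 8280 kW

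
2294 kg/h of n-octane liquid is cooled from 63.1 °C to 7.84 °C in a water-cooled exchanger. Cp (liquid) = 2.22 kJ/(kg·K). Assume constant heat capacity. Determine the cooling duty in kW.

Q_c = 78.2 kW

Q = ṁ·Cp·ΔT = 2294 × 2.22 × (7.84 − 63.1) = -281420 kJ/h
Converting: 281420 / 3600 s = 78.173 kW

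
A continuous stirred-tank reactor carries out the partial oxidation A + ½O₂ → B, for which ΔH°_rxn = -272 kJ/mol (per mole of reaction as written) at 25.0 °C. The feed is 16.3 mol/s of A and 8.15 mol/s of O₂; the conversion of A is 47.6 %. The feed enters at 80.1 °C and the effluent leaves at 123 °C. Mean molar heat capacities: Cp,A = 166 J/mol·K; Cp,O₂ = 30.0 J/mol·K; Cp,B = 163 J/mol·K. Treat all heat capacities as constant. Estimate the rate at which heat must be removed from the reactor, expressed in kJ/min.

Extent of reaction ξ = 0.476 × 16.3 = 7.7588 mol/s
Reaction term: ξ·ΔH°_rxn = 7.7588 × -272 = -2110.4 kJ/s
Sensible, feed 80.1→25 °C: -162.56 kJ/s
Outlet flows (mol/s): A 8.5412, O₂ 4.2706, B 7.7588
Sensible, products 25→123 °C: 275.44 kJ/s
Q = ΔH = -1997.5 kJ/s = -1997.5 kW
Heat removed = 119850 kJ/min

Q_out = 120000 kJ/min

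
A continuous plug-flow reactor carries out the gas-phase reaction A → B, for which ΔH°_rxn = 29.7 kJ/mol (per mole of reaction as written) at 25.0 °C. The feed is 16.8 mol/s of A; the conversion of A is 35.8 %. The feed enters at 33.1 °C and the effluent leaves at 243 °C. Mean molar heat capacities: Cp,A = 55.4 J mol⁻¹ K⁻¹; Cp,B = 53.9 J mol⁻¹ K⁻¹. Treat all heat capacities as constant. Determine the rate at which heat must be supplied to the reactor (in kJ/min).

Extent of reaction ξ = 0.358 × 16.8 = 6.0144 mol/s
Reaction term: ξ·ΔH°_rxn = 6.0144 × 29.7 = 178.63 kJ/s
Sensible, feed 33.1→25 °C: -7.5388 kJ/s
Outlet flows (mol/s): A 10.786, B 6.0144
Sensible, products 25→243 °C: 200.93 kJ/s
Q = ΔH = 372.02 kJ/s = 372.02 kW
Heat supplied = 22321 kJ/min

Q_in = 22300 kJ/min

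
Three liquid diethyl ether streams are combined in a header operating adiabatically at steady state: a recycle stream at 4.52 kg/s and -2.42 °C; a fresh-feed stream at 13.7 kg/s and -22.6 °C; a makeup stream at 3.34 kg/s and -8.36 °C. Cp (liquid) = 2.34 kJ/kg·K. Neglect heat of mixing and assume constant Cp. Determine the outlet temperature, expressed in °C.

T_out = -16.2 °C

No heat crosses the boundary, so H_out = H_in.
Σ ṁᵢCp,ᵢTᵢ = 4.52×2.34×-2.42 + 13.7×2.34×-22.6 + 3.34×2.34×-8.36 = -815.45
Σ ṁᵢCp,ᵢ = 4.52×2.34 + 13.7×2.34 + 3.34×2.34 = 50.45
T_out = -815.45 / 50.45 = -16.163 °C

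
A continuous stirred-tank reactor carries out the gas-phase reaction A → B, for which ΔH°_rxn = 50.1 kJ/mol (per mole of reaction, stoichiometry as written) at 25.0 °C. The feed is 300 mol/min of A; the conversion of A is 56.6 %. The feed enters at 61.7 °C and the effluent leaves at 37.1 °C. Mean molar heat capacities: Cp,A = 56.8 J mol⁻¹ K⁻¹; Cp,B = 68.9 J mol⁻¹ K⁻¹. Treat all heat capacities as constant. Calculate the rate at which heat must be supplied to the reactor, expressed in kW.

Q_in = 135 kW

Extent of reaction ξ = 0.566 × 300 = 169.8 mol/min
Reaction term: ξ·ΔH°_rxn = 169.8 × 50.1 = 8507 kJ/min
Sensible, feed 61.7→25 °C: -625.37 kJ/min
Outlet flows (mol/min): A 130.2, B 169.8
Sensible, products 25→37.1 °C: 231.04 kJ/min
Q = ΔH = 8112.7 kJ/min = 135.21 kW
Heat supplied = 135.21 kW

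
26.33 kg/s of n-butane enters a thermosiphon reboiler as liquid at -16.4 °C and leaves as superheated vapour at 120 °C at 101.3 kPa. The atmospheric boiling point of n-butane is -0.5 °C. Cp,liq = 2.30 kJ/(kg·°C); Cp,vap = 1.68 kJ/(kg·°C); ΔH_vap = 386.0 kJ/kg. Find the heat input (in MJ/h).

Q = 59200 MJ/h

liquid -16.4→-0.5 °C: 36.57 kJ/kg
vaporisation at -0.5 °C: 386 kJ/kg
vapour -0.5→120 °C: 202.44 kJ/kg
Δh = 36.57 + 386 + 202.44 = 625.01 kJ/kg
Q = ṁ·Δh = 26.33 kg/s × 625.01 kJ/kg = 16457 kJ/s
|Q| = 16457 kW = 59243 MJ/h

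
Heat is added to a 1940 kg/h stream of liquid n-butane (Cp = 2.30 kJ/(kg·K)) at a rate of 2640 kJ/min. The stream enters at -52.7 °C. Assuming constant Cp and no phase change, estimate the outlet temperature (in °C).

T_out = -17.2 °C

Q = 2640 kJ/min = 158400 kJ/h
ΔT = Q/(ṁ·Cp) = 158400/(1940×2.30) = 35.5 K
T_out = -52.7 + 35.5 = -17.2 °C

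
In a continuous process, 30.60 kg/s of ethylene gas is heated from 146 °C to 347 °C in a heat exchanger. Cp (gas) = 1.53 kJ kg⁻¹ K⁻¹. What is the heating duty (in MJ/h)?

Q = ṁ·Cp·ΔT = 30.60 × 1.53 × (347 − 146) = 9410.4 kJ/s
Heating duty = 33878 MJ/h

Q = 33900 MJ/h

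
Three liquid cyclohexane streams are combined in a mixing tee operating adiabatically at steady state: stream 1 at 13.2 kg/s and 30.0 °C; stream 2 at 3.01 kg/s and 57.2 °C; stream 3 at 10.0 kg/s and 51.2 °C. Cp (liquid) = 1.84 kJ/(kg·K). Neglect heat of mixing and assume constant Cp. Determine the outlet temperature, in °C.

T_out = 41.2 °C

No heat crosses the boundary, so H_out = H_in.
T_out = Σ ṁᵢCp,ᵢTᵢ / Σ ṁᵢCp,ᵢ
      = 1987.5 / 48.226 = 41.212 °C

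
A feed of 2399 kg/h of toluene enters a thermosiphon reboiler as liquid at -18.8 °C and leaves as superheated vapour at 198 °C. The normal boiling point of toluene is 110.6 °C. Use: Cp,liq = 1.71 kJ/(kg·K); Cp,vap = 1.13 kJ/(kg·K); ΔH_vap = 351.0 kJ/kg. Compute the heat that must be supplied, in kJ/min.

Q = 26800 kJ/min

liquid -18.8→110.6 °C: 221.27 kJ/kg
vaporisation at 110.6 °C: 351 kJ/kg
vapour 110.6→198 °C: 98.762 kJ/kg
Δh = 221.27 + 351 + 98.762 = 671.04 kJ/kg
Q = ṁ·Δh = 2399 kg/h × 671.04 kJ/kg = 1.6098e+06 kJ/h
|Q| = 447.17 kW = 26830 kJ/min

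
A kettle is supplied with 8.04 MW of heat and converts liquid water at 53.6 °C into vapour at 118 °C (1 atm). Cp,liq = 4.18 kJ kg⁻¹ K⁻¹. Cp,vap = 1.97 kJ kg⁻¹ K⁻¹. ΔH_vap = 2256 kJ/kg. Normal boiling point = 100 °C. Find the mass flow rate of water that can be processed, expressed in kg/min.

Δh = 4.18×(100−53.6) + 2256 + 1.97×(118−100) = 2485.4 kJ/kg
Q = 8.04 MW = 8040 kJ/s = 482400 kJ/min
ṁ = Q/Δh = 482400 / 2485.4 = 194.09 kg/min

ṁ = 194 kg/min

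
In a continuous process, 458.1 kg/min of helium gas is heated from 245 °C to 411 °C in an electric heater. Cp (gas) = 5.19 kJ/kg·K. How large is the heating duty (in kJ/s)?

Q = ṁ·Cp·ΔT = 458.1 × 5.19 × (411 − 245) = 394670 kJ/min
Converting: 394670 / 60 s = 6577.9 kW

Q = 6580 kJ/s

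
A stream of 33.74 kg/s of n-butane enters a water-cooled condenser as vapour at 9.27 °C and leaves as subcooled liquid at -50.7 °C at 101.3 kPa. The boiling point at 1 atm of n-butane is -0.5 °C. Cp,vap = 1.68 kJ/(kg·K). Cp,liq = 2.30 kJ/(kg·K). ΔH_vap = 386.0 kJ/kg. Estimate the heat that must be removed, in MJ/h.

Q_c = 62900 MJ/h

vapour 9.27→-0.5 °C: -16.414 kJ/kg
condensation at -0.5 °C: -386 kJ/kg
liquid -0.5→-50.7 °C: -115.46 kJ/kg
Δh = -16.414 + -386 + -115.46 = -517.87 kJ/kg
Q = ṁ·Δh = 33.74 kg/s × -517.87 kJ/kg = -17473 kJ/s
|Q| = 17473 kW = 62903 MJ/h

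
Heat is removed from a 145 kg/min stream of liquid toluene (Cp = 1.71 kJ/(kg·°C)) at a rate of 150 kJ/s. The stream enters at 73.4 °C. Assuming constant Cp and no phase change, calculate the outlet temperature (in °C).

T_out = 37.1 °C

Q = 150 kJ/s = 9000 kJ/min
ΔT = Q/(ṁ·Cp) = 9000/(145×1.71) = 36.298 K
T_out = 73.4 − 36.298 = 37.102 °C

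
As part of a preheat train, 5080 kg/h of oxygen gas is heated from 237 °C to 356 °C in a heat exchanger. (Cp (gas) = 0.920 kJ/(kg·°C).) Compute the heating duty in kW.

Q = ṁ·Cp·ΔT = 5080 × 0.920 × (356 − 237) = 556160 kJ/h
Converting: 556160 / 3600 s = 154.49 kW

Q = 154 kW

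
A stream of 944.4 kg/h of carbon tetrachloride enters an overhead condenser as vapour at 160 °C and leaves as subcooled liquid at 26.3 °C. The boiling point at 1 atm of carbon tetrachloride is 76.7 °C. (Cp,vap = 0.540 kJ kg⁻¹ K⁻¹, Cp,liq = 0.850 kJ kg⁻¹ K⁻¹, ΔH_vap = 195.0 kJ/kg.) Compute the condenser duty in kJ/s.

Q_c = 74.2 kJ/s

vapour 160→76.7 °C: -44.982 kJ/kg
condensation at 76.7 °C: -195 kJ/kg
liquid 76.7→26.3 °C: -42.84 kJ/kg
Δh = -44.982 + -195 + -42.84 = -282.82 kJ/kg
Q = ṁ·Δh = 944.4 kg/h × -282.82 kJ/kg = -267100 kJ/h
|Q| = 74.194 kW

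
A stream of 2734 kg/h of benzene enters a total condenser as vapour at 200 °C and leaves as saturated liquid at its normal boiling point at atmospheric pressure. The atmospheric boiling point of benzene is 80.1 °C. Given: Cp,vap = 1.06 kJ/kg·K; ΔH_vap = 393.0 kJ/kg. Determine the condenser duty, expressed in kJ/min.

vapour 200→80.1 °C: -127.09 kJ/kg
condensation at 80.1 °C: -393 kJ/kg
Δh = -127.09 + -393 = -520.09 kJ/kg
Q = ṁ·Δh = 2734 kg/h × -520.09 kJ/kg = -1.4219e+06 kJ/h
|Q| = 394.98 kW = 23699 kJ/min

Q_c = 23700 kJ/min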